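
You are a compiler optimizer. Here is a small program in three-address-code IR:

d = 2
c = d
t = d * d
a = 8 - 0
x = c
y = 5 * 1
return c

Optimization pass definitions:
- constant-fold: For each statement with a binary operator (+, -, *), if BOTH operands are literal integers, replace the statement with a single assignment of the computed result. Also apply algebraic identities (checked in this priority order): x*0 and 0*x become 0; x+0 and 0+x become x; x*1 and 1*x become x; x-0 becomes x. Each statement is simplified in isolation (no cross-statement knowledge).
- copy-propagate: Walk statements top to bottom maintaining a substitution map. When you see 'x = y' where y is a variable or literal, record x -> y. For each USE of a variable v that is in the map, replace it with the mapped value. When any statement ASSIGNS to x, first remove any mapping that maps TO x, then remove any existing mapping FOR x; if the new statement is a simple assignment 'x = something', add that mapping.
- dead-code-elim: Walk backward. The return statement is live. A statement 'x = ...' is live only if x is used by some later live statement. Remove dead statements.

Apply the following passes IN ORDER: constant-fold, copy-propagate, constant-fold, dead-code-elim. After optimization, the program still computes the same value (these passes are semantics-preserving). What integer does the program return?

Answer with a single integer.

Initial IR:
  d = 2
  c = d
  t = d * d
  a = 8 - 0
  x = c
  y = 5 * 1
  return c
After constant-fold (7 stmts):
  d = 2
  c = d
  t = d * d
  a = 8
  x = c
  y = 5
  return c
After copy-propagate (7 stmts):
  d = 2
  c = 2
  t = 2 * 2
  a = 8
  x = 2
  y = 5
  return 2
After constant-fold (7 stmts):
  d = 2
  c = 2
  t = 4
  a = 8
  x = 2
  y = 5
  return 2
After dead-code-elim (1 stmts):
  return 2
Evaluate:
  d = 2  =>  d = 2
  c = d  =>  c = 2
  t = d * d  =>  t = 4
  a = 8 - 0  =>  a = 8
  x = c  =>  x = 2
  y = 5 * 1  =>  y = 5
  return c = 2

Answer: 2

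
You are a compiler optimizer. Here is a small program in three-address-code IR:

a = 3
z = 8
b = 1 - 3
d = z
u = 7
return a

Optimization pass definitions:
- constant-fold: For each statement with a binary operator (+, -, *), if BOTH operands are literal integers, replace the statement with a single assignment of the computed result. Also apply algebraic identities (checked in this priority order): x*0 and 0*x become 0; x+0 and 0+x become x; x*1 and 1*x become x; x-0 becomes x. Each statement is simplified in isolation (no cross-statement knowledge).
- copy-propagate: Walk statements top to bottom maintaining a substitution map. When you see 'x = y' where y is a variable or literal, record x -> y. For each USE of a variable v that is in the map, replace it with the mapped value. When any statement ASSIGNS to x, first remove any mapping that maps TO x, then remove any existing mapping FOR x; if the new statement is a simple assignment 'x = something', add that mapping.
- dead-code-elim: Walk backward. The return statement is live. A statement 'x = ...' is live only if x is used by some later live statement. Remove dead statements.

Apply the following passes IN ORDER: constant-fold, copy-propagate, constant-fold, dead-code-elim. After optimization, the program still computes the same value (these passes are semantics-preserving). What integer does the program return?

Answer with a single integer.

Answer: 3

Derivation:
Initial IR:
  a = 3
  z = 8
  b = 1 - 3
  d = z
  u = 7
  return a
After constant-fold (6 stmts):
  a = 3
  z = 8
  b = -2
  d = z
  u = 7
  return a
After copy-propagate (6 stmts):
  a = 3
  z = 8
  b = -2
  d = 8
  u = 7
  return 3
After constant-fold (6 stmts):
  a = 3
  z = 8
  b = -2
  d = 8
  u = 7
  return 3
After dead-code-elim (1 stmts):
  return 3
Evaluate:
  a = 3  =>  a = 3
  z = 8  =>  z = 8
  b = 1 - 3  =>  b = -2
  d = z  =>  d = 8
  u = 7  =>  u = 7
  return a = 3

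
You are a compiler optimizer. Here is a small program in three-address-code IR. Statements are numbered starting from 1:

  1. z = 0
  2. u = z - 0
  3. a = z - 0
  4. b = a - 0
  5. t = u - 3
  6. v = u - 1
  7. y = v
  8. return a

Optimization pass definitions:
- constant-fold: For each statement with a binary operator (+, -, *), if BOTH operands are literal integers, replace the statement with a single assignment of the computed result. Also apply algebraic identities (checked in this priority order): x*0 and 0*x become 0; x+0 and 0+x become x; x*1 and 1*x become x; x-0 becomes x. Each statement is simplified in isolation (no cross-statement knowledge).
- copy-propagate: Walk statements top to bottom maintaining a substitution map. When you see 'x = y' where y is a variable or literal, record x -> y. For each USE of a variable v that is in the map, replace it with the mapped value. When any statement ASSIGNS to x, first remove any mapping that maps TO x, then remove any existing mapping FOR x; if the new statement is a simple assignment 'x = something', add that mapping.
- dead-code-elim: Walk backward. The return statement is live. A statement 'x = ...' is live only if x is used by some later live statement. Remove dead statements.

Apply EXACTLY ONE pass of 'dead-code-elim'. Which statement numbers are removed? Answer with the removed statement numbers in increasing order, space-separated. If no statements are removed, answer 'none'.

Backward liveness scan:
Stmt 1 'z = 0': KEEP (z is live); live-in = []
Stmt 2 'u = z - 0': DEAD (u not in live set ['z'])
Stmt 3 'a = z - 0': KEEP (a is live); live-in = ['z']
Stmt 4 'b = a - 0': DEAD (b not in live set ['a'])
Stmt 5 't = u - 3': DEAD (t not in live set ['a'])
Stmt 6 'v = u - 1': DEAD (v not in live set ['a'])
Stmt 7 'y = v': DEAD (y not in live set ['a'])
Stmt 8 'return a': KEEP (return); live-in = ['a']
Removed statement numbers: [2, 4, 5, 6, 7]
Surviving IR:
  z = 0
  a = z - 0
  return a

Answer: 2 4 5 6 7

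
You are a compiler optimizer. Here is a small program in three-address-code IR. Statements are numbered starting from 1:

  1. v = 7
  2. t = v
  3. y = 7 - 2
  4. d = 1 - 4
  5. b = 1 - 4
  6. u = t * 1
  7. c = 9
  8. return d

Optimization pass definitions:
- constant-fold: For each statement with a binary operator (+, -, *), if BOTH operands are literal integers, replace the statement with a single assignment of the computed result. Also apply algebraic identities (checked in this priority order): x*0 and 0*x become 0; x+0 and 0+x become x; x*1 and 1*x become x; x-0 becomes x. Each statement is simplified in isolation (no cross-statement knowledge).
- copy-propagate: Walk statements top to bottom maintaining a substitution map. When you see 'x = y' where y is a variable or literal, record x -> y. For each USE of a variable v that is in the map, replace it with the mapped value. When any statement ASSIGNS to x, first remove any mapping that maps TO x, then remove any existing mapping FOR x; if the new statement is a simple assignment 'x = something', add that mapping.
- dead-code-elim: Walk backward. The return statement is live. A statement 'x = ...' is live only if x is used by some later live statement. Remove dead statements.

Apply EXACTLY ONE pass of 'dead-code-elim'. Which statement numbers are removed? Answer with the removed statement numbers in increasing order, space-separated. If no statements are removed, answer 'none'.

Answer: 1 2 3 5 6 7

Derivation:
Backward liveness scan:
Stmt 1 'v = 7': DEAD (v not in live set [])
Stmt 2 't = v': DEAD (t not in live set [])
Stmt 3 'y = 7 - 2': DEAD (y not in live set [])
Stmt 4 'd = 1 - 4': KEEP (d is live); live-in = []
Stmt 5 'b = 1 - 4': DEAD (b not in live set ['d'])
Stmt 6 'u = t * 1': DEAD (u not in live set ['d'])
Stmt 7 'c = 9': DEAD (c not in live set ['d'])
Stmt 8 'return d': KEEP (return); live-in = ['d']
Removed statement numbers: [1, 2, 3, 5, 6, 7]
Surviving IR:
  d = 1 - 4
  return d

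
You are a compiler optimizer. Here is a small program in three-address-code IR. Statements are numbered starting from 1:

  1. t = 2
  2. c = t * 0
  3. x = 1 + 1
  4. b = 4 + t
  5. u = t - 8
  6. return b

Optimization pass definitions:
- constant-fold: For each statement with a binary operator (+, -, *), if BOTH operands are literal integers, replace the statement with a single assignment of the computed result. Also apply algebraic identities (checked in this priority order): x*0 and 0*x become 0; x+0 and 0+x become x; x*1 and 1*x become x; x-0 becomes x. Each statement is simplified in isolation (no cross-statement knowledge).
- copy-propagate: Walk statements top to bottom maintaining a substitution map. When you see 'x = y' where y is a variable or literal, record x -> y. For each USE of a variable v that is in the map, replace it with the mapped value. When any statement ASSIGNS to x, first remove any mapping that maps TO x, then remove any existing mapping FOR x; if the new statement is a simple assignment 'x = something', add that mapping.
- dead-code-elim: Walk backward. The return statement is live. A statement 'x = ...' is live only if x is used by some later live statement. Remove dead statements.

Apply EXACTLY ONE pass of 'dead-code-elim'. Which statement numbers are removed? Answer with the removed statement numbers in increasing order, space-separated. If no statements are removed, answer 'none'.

Backward liveness scan:
Stmt 1 't = 2': KEEP (t is live); live-in = []
Stmt 2 'c = t * 0': DEAD (c not in live set ['t'])
Stmt 3 'x = 1 + 1': DEAD (x not in live set ['t'])
Stmt 4 'b = 4 + t': KEEP (b is live); live-in = ['t']
Stmt 5 'u = t - 8': DEAD (u not in live set ['b'])
Stmt 6 'return b': KEEP (return); live-in = ['b']
Removed statement numbers: [2, 3, 5]
Surviving IR:
  t = 2
  b = 4 + t
  return b

Answer: 2 3 5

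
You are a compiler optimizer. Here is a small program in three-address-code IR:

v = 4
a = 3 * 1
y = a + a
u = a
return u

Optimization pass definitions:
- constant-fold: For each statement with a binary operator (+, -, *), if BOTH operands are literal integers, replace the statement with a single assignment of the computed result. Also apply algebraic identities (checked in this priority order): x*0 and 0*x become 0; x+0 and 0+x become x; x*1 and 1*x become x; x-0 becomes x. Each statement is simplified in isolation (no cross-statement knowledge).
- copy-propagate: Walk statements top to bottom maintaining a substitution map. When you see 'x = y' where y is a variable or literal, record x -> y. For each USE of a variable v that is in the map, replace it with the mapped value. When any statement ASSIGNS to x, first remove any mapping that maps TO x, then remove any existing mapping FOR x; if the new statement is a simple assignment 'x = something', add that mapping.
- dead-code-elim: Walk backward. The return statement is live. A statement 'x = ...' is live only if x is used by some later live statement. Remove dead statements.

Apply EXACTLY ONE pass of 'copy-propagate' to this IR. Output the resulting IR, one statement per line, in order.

Applying copy-propagate statement-by-statement:
  [1] v = 4  (unchanged)
  [2] a = 3 * 1  (unchanged)
  [3] y = a + a  (unchanged)
  [4] u = a  (unchanged)
  [5] return u  -> return a
Result (5 stmts):
  v = 4
  a = 3 * 1
  y = a + a
  u = a
  return a

Answer: v = 4
a = 3 * 1
y = a + a
u = a
return a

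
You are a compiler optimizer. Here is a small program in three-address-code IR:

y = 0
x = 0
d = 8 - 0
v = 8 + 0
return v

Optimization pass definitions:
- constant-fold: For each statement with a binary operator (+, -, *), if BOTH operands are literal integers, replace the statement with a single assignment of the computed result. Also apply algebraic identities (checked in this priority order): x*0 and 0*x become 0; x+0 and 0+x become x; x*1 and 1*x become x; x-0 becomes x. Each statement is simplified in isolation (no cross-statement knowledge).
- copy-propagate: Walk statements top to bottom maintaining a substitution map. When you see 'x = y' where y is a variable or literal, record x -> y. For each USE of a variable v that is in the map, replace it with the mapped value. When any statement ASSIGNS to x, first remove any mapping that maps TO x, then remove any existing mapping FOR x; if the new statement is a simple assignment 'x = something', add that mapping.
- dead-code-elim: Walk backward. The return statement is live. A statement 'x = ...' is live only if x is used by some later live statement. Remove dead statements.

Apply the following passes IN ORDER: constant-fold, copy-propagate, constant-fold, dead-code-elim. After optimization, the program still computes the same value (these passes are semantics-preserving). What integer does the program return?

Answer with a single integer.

Answer: 8

Derivation:
Initial IR:
  y = 0
  x = 0
  d = 8 - 0
  v = 8 + 0
  return v
After constant-fold (5 stmts):
  y = 0
  x = 0
  d = 8
  v = 8
  return v
After copy-propagate (5 stmts):
  y = 0
  x = 0
  d = 8
  v = 8
  return 8
After constant-fold (5 stmts):
  y = 0
  x = 0
  d = 8
  v = 8
  return 8
After dead-code-elim (1 stmts):
  return 8
Evaluate:
  y = 0  =>  y = 0
  x = 0  =>  x = 0
  d = 8 - 0  =>  d = 8
  v = 8 + 0  =>  v = 8
  return v = 8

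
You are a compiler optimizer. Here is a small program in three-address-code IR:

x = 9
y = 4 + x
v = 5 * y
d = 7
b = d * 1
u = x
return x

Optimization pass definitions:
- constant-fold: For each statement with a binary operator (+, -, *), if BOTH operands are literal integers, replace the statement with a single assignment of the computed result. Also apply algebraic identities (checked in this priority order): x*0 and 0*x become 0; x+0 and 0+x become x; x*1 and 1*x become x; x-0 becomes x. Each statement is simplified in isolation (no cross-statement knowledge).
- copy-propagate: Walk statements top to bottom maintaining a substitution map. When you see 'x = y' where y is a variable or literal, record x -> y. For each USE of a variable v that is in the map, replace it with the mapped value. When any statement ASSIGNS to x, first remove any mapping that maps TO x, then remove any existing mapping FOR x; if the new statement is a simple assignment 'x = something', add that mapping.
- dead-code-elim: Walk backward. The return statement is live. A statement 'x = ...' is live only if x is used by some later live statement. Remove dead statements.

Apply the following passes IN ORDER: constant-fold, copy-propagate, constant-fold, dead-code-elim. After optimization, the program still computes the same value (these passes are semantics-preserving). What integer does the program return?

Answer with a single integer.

Answer: 9

Derivation:
Initial IR:
  x = 9
  y = 4 + x
  v = 5 * y
  d = 7
  b = d * 1
  u = x
  return x
After constant-fold (7 stmts):
  x = 9
  y = 4 + x
  v = 5 * y
  d = 7
  b = d
  u = x
  return x
After copy-propagate (7 stmts):
  x = 9
  y = 4 + 9
  v = 5 * y
  d = 7
  b = 7
  u = 9
  return 9
After constant-fold (7 stmts):
  x = 9
  y = 13
  v = 5 * y
  d = 7
  b = 7
  u = 9
  return 9
After dead-code-elim (1 stmts):
  return 9
Evaluate:
  x = 9  =>  x = 9
  y = 4 + x  =>  y = 13
  v = 5 * y  =>  v = 65
  d = 7  =>  d = 7
  b = d * 1  =>  b = 7
  u = x  =>  u = 9
  return x = 9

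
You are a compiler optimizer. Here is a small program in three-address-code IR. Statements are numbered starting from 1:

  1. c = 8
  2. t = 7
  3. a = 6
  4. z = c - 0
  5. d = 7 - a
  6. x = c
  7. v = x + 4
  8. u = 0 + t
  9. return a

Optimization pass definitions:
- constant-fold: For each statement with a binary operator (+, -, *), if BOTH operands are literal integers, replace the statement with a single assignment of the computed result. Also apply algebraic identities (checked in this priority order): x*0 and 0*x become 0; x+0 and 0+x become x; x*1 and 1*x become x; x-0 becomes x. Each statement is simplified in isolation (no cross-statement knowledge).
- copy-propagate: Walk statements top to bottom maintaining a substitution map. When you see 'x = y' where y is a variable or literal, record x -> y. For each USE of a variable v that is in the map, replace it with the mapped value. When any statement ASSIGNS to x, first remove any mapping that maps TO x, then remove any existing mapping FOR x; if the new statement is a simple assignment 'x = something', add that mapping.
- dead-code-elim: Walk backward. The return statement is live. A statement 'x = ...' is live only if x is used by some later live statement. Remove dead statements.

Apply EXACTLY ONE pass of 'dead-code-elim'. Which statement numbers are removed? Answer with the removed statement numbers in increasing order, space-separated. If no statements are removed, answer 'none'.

Backward liveness scan:
Stmt 1 'c = 8': DEAD (c not in live set [])
Stmt 2 't = 7': DEAD (t not in live set [])
Stmt 3 'a = 6': KEEP (a is live); live-in = []
Stmt 4 'z = c - 0': DEAD (z not in live set ['a'])
Stmt 5 'd = 7 - a': DEAD (d not in live set ['a'])
Stmt 6 'x = c': DEAD (x not in live set ['a'])
Stmt 7 'v = x + 4': DEAD (v not in live set ['a'])
Stmt 8 'u = 0 + t': DEAD (u not in live set ['a'])
Stmt 9 'return a': KEEP (return); live-in = ['a']
Removed statement numbers: [1, 2, 4, 5, 6, 7, 8]
Surviving IR:
  a = 6
  return a

Answer: 1 2 4 5 6 7 8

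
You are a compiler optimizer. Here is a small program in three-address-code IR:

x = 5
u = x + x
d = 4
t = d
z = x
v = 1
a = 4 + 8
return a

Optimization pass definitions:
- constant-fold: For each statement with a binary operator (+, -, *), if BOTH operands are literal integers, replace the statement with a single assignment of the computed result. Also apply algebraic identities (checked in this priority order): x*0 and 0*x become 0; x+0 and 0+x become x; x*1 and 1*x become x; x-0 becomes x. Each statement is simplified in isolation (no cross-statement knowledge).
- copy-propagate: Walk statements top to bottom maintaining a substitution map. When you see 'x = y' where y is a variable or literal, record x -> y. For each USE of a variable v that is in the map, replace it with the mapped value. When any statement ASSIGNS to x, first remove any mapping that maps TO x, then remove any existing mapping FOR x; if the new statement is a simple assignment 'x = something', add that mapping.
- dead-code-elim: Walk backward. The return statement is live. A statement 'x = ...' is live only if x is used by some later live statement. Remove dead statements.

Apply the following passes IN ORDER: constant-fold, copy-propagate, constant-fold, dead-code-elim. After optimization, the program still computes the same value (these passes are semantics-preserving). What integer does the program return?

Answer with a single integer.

Initial IR:
  x = 5
  u = x + x
  d = 4
  t = d
  z = x
  v = 1
  a = 4 + 8
  return a
After constant-fold (8 stmts):
  x = 5
  u = x + x
  d = 4
  t = d
  z = x
  v = 1
  a = 12
  return a
After copy-propagate (8 stmts):
  x = 5
  u = 5 + 5
  d = 4
  t = 4
  z = 5
  v = 1
  a = 12
  return 12
After constant-fold (8 stmts):
  x = 5
  u = 10
  d = 4
  t = 4
  z = 5
  v = 1
  a = 12
  return 12
After dead-code-elim (1 stmts):
  return 12
Evaluate:
  x = 5  =>  x = 5
  u = x + x  =>  u = 10
  d = 4  =>  d = 4
  t = d  =>  t = 4
  z = x  =>  z = 5
  v = 1  =>  v = 1
  a = 4 + 8  =>  a = 12
  return a = 12

Answer: 12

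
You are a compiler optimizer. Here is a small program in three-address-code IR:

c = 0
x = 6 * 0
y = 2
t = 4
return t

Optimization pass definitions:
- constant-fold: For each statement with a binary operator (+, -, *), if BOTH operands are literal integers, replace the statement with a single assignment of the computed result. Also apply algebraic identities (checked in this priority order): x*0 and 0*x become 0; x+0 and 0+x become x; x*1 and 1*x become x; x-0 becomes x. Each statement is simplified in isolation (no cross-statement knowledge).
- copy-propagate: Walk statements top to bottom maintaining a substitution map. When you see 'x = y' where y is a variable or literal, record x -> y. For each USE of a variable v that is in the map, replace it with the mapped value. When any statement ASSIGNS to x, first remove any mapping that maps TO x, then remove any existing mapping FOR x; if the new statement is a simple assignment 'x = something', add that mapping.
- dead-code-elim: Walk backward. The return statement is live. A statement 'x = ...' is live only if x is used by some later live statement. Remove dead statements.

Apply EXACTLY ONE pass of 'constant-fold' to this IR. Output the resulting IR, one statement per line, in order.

Applying constant-fold statement-by-statement:
  [1] c = 0  (unchanged)
  [2] x = 6 * 0  -> x = 0
  [3] y = 2  (unchanged)
  [4] t = 4  (unchanged)
  [5] return t  (unchanged)
Result (5 stmts):
  c = 0
  x = 0
  y = 2
  t = 4
  return t

Answer: c = 0
x = 0
y = 2
t = 4
return t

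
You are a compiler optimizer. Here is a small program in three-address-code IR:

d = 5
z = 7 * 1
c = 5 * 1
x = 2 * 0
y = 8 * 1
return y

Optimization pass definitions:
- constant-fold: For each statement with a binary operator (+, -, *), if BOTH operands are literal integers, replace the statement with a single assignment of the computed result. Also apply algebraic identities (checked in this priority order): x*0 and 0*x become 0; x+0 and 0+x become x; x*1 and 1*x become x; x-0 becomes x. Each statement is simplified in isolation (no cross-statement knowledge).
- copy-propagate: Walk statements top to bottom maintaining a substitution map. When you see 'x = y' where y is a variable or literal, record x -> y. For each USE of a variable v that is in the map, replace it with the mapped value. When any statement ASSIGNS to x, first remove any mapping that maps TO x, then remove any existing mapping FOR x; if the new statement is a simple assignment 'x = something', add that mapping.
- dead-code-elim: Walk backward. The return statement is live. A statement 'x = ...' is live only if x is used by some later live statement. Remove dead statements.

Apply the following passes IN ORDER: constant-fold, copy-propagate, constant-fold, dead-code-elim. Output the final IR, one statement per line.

Answer: return 8

Derivation:
Initial IR:
  d = 5
  z = 7 * 1
  c = 5 * 1
  x = 2 * 0
  y = 8 * 1
  return y
After constant-fold (6 stmts):
  d = 5
  z = 7
  c = 5
  x = 0
  y = 8
  return y
After copy-propagate (6 stmts):
  d = 5
  z = 7
  c = 5
  x = 0
  y = 8
  return 8
After constant-fold (6 stmts):
  d = 5
  z = 7
  c = 5
  x = 0
  y = 8
  return 8
After dead-code-elim (1 stmts):
  return 8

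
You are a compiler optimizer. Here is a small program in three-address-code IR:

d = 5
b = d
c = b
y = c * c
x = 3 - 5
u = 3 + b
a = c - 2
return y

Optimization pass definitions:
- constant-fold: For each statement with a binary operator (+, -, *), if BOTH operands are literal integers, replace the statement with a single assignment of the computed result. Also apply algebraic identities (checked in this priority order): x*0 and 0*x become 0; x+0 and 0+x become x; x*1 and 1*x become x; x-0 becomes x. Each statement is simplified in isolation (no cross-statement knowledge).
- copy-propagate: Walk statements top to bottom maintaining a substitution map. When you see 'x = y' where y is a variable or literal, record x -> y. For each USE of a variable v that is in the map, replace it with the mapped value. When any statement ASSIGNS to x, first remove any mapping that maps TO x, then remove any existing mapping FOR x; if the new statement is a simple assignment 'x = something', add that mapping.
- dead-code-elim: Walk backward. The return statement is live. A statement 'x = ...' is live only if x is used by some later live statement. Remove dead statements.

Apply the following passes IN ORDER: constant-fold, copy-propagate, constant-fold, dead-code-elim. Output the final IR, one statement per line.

Answer: y = 25
return y

Derivation:
Initial IR:
  d = 5
  b = d
  c = b
  y = c * c
  x = 3 - 5
  u = 3 + b
  a = c - 2
  return y
After constant-fold (8 stmts):
  d = 5
  b = d
  c = b
  y = c * c
  x = -2
  u = 3 + b
  a = c - 2
  return y
After copy-propagate (8 stmts):
  d = 5
  b = 5
  c = 5
  y = 5 * 5
  x = -2
  u = 3 + 5
  a = 5 - 2
  return y
After constant-fold (8 stmts):
  d = 5
  b = 5
  c = 5
  y = 25
  x = -2
  u = 8
  a = 3
  return y
After dead-code-elim (2 stmts):
  y = 25
  return y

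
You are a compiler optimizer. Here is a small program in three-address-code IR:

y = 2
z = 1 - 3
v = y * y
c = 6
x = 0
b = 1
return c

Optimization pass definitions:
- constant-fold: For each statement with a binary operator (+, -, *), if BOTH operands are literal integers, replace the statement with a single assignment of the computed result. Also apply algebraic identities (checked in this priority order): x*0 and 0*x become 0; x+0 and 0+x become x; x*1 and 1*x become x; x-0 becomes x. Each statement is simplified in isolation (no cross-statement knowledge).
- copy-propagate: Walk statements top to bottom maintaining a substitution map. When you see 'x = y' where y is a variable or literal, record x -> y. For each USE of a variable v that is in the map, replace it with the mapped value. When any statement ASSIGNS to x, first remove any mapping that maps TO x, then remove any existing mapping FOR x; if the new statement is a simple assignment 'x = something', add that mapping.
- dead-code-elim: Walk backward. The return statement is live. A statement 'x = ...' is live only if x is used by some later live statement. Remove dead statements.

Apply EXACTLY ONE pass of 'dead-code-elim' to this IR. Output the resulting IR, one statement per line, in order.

Applying dead-code-elim statement-by-statement:
  [7] return c  -> KEEP (return); live=['c']
  [6] b = 1  -> DEAD (b not live)
  [5] x = 0  -> DEAD (x not live)
  [4] c = 6  -> KEEP; live=[]
  [3] v = y * y  -> DEAD (v not live)
  [2] z = 1 - 3  -> DEAD (z not live)
  [1] y = 2  -> DEAD (y not live)
Result (2 stmts):
  c = 6
  return c

Answer: c = 6
return c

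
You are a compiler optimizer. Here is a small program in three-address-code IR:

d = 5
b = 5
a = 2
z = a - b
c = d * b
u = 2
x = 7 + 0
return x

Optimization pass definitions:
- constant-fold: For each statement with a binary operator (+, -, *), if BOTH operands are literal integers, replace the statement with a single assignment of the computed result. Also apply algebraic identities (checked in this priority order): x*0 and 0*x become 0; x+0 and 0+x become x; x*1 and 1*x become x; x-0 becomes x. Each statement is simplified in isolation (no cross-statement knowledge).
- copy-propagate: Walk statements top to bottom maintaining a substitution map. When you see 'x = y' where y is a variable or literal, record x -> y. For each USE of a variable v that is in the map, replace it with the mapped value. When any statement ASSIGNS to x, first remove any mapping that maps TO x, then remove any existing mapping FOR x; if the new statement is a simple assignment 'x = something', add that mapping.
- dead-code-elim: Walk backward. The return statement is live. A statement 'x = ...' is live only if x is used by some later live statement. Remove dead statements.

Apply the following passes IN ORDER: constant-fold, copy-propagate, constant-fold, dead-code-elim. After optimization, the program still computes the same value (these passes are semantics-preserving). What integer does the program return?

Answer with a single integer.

Answer: 7

Derivation:
Initial IR:
  d = 5
  b = 5
  a = 2
  z = a - b
  c = d * b
  u = 2
  x = 7 + 0
  return x
After constant-fold (8 stmts):
  d = 5
  b = 5
  a = 2
  z = a - b
  c = d * b
  u = 2
  x = 7
  return x
After copy-propagate (8 stmts):
  d = 5
  b = 5
  a = 2
  z = 2 - 5
  c = 5 * 5
  u = 2
  x = 7
  return 7
After constant-fold (8 stmts):
  d = 5
  b = 5
  a = 2
  z = -3
  c = 25
  u = 2
  x = 7
  return 7
After dead-code-elim (1 stmts):
  return 7
Evaluate:
  d = 5  =>  d = 5
  b = 5  =>  b = 5
  a = 2  =>  a = 2
  z = a - b  =>  z = -3
  c = d * b  =>  c = 25
  u = 2  =>  u = 2
  x = 7 + 0  =>  x = 7
  return x = 7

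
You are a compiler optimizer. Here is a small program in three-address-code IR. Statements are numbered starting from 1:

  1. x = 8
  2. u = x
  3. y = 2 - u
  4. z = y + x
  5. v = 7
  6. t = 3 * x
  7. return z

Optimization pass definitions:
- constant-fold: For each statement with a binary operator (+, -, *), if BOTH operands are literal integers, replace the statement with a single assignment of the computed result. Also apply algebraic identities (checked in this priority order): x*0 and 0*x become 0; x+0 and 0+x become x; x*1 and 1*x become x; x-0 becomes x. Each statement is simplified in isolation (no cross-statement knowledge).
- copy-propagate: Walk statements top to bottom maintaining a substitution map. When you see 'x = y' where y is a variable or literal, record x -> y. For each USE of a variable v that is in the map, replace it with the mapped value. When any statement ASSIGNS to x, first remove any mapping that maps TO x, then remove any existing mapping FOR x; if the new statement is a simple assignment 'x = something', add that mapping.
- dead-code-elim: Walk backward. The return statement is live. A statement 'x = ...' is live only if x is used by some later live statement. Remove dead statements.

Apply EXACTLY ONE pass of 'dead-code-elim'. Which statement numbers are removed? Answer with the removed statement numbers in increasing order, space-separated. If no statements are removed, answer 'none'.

Answer: 5 6

Derivation:
Backward liveness scan:
Stmt 1 'x = 8': KEEP (x is live); live-in = []
Stmt 2 'u = x': KEEP (u is live); live-in = ['x']
Stmt 3 'y = 2 - u': KEEP (y is live); live-in = ['u', 'x']
Stmt 4 'z = y + x': KEEP (z is live); live-in = ['x', 'y']
Stmt 5 'v = 7': DEAD (v not in live set ['z'])
Stmt 6 't = 3 * x': DEAD (t not in live set ['z'])
Stmt 7 'return z': KEEP (return); live-in = ['z']
Removed statement numbers: [5, 6]
Surviving IR:
  x = 8
  u = x
  y = 2 - u
  z = y + x
  return z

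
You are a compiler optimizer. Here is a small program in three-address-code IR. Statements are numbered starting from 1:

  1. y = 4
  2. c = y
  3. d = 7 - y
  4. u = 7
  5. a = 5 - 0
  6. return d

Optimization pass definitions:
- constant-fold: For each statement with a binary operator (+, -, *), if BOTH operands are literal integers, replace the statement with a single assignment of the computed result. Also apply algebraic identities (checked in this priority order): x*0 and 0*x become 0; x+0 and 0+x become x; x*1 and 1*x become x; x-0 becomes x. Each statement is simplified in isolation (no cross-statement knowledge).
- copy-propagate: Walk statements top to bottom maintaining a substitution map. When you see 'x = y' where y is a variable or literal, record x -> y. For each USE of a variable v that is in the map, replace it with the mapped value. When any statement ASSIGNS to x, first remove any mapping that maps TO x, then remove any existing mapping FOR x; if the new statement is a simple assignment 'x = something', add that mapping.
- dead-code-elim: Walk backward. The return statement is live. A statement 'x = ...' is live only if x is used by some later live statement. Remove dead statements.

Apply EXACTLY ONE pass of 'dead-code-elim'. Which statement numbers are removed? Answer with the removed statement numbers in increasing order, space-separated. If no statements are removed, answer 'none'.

Backward liveness scan:
Stmt 1 'y = 4': KEEP (y is live); live-in = []
Stmt 2 'c = y': DEAD (c not in live set ['y'])
Stmt 3 'd = 7 - y': KEEP (d is live); live-in = ['y']
Stmt 4 'u = 7': DEAD (u not in live set ['d'])
Stmt 5 'a = 5 - 0': DEAD (a not in live set ['d'])
Stmt 6 'return d': KEEP (return); live-in = ['d']
Removed statement numbers: [2, 4, 5]
Surviving IR:
  y = 4
  d = 7 - y
  return d

Answer: 2 4 5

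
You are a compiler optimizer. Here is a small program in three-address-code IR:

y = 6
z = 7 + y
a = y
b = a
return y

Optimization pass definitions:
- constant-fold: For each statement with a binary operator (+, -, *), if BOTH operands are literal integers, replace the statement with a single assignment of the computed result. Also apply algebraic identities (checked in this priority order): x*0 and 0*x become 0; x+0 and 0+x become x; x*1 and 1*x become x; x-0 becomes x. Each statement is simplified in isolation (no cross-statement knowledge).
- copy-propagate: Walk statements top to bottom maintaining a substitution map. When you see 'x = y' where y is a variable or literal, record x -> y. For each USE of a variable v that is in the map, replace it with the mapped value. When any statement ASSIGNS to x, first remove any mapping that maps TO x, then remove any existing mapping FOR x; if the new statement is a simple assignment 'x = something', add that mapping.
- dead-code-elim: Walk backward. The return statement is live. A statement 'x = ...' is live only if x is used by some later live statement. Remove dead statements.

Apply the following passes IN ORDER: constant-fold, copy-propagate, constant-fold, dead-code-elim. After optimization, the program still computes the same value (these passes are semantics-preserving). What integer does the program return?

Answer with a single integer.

Answer: 6

Derivation:
Initial IR:
  y = 6
  z = 7 + y
  a = y
  b = a
  return y
After constant-fold (5 stmts):
  y = 6
  z = 7 + y
  a = y
  b = a
  return y
After copy-propagate (5 stmts):
  y = 6
  z = 7 + 6
  a = 6
  b = 6
  return 6
After constant-fold (5 stmts):
  y = 6
  z = 13
  a = 6
  b = 6
  return 6
After dead-code-elim (1 stmts):
  return 6
Evaluate:
  y = 6  =>  y = 6
  z = 7 + y  =>  z = 13
  a = y  =>  a = 6
  b = a  =>  b = 6
  return y = 6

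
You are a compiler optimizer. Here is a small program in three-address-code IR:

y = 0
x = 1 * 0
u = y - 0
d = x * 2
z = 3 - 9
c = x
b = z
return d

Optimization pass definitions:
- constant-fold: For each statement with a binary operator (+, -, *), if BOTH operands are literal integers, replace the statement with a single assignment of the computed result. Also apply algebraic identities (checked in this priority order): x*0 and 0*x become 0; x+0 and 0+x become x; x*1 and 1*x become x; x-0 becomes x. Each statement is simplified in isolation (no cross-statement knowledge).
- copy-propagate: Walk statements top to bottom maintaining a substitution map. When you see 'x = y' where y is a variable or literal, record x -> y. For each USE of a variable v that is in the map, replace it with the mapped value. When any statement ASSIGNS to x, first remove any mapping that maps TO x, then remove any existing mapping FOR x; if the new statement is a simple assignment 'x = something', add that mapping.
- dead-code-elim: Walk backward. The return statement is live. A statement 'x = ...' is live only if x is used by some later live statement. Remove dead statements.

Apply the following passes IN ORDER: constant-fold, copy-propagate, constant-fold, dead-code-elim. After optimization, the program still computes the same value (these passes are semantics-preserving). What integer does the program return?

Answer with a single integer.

Answer: 0

Derivation:
Initial IR:
  y = 0
  x = 1 * 0
  u = y - 0
  d = x * 2
  z = 3 - 9
  c = x
  b = z
  return d
After constant-fold (8 stmts):
  y = 0
  x = 0
  u = y
  d = x * 2
  z = -6
  c = x
  b = z
  return d
After copy-propagate (8 stmts):
  y = 0
  x = 0
  u = 0
  d = 0 * 2
  z = -6
  c = 0
  b = -6
  return d
After constant-fold (8 stmts):
  y = 0
  x = 0
  u = 0
  d = 0
  z = -6
  c = 0
  b = -6
  return d
After dead-code-elim (2 stmts):
  d = 0
  return d
Evaluate:
  y = 0  =>  y = 0
  x = 1 * 0  =>  x = 0
  u = y - 0  =>  u = 0
  d = x * 2  =>  d = 0
  z = 3 - 9  =>  z = -6
  c = x  =>  c = 0
  b = z  =>  b = -6
  return d = 0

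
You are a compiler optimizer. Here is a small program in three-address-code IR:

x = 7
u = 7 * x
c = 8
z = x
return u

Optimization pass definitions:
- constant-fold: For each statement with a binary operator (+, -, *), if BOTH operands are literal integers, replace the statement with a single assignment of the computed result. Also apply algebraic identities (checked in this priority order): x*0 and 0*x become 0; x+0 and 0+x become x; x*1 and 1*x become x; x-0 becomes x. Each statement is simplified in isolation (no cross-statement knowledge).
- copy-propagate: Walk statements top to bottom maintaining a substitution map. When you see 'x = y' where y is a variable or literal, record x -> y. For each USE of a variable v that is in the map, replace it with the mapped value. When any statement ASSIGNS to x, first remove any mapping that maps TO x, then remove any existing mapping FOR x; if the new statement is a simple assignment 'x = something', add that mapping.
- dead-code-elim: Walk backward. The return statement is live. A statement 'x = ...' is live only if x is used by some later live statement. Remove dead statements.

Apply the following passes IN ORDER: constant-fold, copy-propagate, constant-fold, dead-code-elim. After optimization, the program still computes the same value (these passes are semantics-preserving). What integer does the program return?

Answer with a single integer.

Answer: 49

Derivation:
Initial IR:
  x = 7
  u = 7 * x
  c = 8
  z = x
  return u
After constant-fold (5 stmts):
  x = 7
  u = 7 * x
  c = 8
  z = x
  return u
After copy-propagate (5 stmts):
  x = 7
  u = 7 * 7
  c = 8
  z = 7
  return u
After constant-fold (5 stmts):
  x = 7
  u = 49
  c = 8
  z = 7
  return u
After dead-code-elim (2 stmts):
  u = 49
  return u
Evaluate:
  x = 7  =>  x = 7
  u = 7 * x  =>  u = 49
  c = 8  =>  c = 8
  z = x  =>  z = 7
  return u = 49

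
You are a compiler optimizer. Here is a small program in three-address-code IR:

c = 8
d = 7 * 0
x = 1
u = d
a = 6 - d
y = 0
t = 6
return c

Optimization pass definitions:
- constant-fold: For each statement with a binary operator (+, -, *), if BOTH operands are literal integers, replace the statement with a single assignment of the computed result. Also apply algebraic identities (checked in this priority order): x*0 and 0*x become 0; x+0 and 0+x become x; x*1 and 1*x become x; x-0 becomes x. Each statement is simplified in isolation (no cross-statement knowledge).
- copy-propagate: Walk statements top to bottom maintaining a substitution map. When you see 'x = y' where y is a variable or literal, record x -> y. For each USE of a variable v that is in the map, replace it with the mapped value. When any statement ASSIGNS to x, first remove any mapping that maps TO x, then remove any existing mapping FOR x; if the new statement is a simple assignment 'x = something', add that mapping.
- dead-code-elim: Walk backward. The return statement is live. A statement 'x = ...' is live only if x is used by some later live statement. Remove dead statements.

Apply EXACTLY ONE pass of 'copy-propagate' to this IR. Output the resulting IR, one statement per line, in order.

Answer: c = 8
d = 7 * 0
x = 1
u = d
a = 6 - d
y = 0
t = 6
return 8

Derivation:
Applying copy-propagate statement-by-statement:
  [1] c = 8  (unchanged)
  [2] d = 7 * 0  (unchanged)
  [3] x = 1  (unchanged)
  [4] u = d  (unchanged)
  [5] a = 6 - d  (unchanged)
  [6] y = 0  (unchanged)
  [7] t = 6  (unchanged)
  [8] return c  -> return 8
Result (8 stmts):
  c = 8
  d = 7 * 0
  x = 1
  u = d
  a = 6 - d
  y = 0
  t = 6
  return 8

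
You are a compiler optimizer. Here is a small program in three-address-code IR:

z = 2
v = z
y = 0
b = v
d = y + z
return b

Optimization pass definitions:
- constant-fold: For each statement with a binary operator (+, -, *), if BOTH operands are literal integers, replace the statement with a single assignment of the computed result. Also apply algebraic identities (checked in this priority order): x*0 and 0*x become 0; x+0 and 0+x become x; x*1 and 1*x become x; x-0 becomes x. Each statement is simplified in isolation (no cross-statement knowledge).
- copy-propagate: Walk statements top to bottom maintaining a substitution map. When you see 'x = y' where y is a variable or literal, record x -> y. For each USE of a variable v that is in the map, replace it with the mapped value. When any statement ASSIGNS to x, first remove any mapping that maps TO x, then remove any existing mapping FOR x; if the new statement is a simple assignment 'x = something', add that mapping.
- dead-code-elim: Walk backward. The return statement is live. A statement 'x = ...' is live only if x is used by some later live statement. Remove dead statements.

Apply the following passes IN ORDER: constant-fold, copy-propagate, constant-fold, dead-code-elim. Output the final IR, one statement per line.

Answer: return 2

Derivation:
Initial IR:
  z = 2
  v = z
  y = 0
  b = v
  d = y + z
  return b
After constant-fold (6 stmts):
  z = 2
  v = z
  y = 0
  b = v
  d = y + z
  return b
After copy-propagate (6 stmts):
  z = 2
  v = 2
  y = 0
  b = 2
  d = 0 + 2
  return 2
After constant-fold (6 stmts):
  z = 2
  v = 2
  y = 0
  b = 2
  d = 2
  return 2
After dead-code-elim (1 stmts):
  return 2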